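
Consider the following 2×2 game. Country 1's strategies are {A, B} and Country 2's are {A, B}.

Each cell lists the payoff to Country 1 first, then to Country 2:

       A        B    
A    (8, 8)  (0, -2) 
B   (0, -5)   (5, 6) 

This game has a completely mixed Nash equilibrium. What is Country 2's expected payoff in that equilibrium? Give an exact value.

38/21

First find x, the probability Country 1 plays A, from Country 2's indifference between A and B: 8x − 5(1−x) = −2x + 6(1−x), giving x = 11/21.
Since Country 2 is indifferent in equilibrium, Country 2's expected payoff equals the payoff from either column against (11/21, 10/21). Using A: 8(11/21) − 5(10/21) = 38/21.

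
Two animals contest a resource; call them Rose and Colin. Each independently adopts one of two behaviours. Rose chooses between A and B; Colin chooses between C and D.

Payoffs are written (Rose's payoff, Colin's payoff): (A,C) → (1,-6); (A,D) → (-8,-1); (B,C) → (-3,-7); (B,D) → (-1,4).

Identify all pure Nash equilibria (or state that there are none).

(B, D)

(A, C): Colin prefers D (-1 > -6) — not an equilibrium.
(A, D): Rose prefers B (-1 > -8) — not an equilibrium.
(B, C): Rose prefers A (1 > -3); Colin prefers D (4 > -7) — not an equilibrium.
(B, D): Rose gets -1 ≥ -8 from A, and Colin gets 4 ≥ -7 from C — Nash equilibrium.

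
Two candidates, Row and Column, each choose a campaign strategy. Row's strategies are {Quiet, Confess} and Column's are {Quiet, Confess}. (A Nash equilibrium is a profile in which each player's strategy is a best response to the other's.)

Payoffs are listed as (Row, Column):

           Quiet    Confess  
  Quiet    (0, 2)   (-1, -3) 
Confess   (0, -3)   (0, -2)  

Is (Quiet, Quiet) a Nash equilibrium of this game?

Yes

At (Quiet, Quiet), Row earns 0; switching to Confess would give 0, so Row has no profitable deviation.
Column earns 2; switching to Confess would give -3, so Column has no profitable deviation.
Neither player can gain by a unilateral deviation, so this profile is a Nash equilibrium.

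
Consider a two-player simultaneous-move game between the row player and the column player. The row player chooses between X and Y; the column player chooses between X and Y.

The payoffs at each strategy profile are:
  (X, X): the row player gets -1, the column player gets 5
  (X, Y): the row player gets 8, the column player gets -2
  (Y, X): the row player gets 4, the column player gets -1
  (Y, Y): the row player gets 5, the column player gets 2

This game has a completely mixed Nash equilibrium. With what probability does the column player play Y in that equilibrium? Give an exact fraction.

5/8

Let y be the probability that the column player plays X. In a completely mixed equilibrium, the row player must be indifferent between X and Y.
The row player's expected payoff from X is −y + 8(1−y); from Y it is 4y + 5(1−y).
Setting these equal: −9y + 8 = −y + 5, so y = 3/8.
Therefore the column player plays Y with probability 1 − 3/8 = 5/8.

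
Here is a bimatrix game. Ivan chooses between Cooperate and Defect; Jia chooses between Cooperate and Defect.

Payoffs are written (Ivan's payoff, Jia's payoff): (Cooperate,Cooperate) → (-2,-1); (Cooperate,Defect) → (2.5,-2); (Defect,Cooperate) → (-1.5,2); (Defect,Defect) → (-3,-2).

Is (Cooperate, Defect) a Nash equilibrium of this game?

No

At (Cooperate, Defect), Ivan earns 2.5; switching to Defect would give -3, so Ivan has no profitable deviation.
Jia earns -2; switching to Cooperate would give -1, so Jia would deviate.
Since at least one player can profitably deviate, this is not a Nash equilibrium.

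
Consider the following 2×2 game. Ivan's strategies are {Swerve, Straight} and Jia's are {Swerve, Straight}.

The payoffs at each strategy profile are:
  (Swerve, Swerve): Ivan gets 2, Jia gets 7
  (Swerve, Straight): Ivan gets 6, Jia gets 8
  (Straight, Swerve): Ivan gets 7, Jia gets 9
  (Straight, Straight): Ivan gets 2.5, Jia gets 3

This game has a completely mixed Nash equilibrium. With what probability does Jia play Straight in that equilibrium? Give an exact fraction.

10/17

Let y be the probability that Jia plays Swerve. In a completely mixed equilibrium, Ivan must be indifferent between Swerve and Straight.
Ivan's expected payoff from Swerve is 2y + 6(1−y); from Straight it is 7y + 2.5(1−y).
Setting these equal: −4y + 6 = 4.5y + 2.5, so y = 7/17.
Therefore Jia plays Straight with probability 1 − 7/17 = 10/17.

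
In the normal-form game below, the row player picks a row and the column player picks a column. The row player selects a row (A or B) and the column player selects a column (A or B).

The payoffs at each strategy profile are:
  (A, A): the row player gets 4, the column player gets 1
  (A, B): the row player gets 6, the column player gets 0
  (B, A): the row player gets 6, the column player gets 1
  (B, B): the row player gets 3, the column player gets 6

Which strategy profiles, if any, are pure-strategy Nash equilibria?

(A, A): the row player prefers B (6 > 4) — not an equilibrium.
(A, B): the column player prefers A (1 > 0) — not an equilibrium.
(B, A): the column player prefers B (6 > 1) — not an equilibrium.
(B, B): the row player prefers A (6 > 3) — not an equilibrium.

none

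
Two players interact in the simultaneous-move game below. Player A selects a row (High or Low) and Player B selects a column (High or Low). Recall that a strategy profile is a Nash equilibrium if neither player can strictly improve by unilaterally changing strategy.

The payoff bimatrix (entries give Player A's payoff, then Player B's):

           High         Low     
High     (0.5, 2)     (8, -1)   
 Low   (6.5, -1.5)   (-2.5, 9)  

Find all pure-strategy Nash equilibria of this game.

(High, High): Player A prefers Low (6.5 > 0.5) — not an equilibrium.
(High, Low): Player B prefers High (2 > -1) — not an equilibrium.
(Low, High): Player B prefers Low (9 > -1.5) — not an equilibrium.
(Low, Low): Player A prefers High (8 > -2.5) — not an equilibrium.

none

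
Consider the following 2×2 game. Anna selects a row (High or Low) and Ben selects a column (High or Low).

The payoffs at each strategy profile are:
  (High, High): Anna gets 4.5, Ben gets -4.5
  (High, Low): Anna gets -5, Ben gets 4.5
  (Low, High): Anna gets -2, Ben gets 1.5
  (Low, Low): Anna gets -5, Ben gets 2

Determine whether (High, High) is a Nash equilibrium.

At (High, High), Anna earns 4.5; switching to Low would give -2, so Anna has no profitable deviation.
Ben earns -4.5; switching to Low would give 4.5, so Ben would deviate.
Since at least one player can profitably deviate, this is not a Nash equilibrium.

No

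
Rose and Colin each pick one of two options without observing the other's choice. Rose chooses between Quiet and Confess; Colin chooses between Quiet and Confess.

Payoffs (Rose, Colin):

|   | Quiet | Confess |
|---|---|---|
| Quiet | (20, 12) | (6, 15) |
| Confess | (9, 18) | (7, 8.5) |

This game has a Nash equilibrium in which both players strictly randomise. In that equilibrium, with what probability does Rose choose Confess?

6/25

Let p be the probability that Rose plays Quiet. In a completely mixed equilibrium, Colin must be indifferent between Quiet and Confess.
Colin's expected payoff from Quiet is 12p + 18(1−p); from Confess it is 15p + 8.5(1−p).
Setting these equal: −6p + 18 = 6.5p + 8.5, so p = 19/25.
Therefore Rose plays Confess with probability 1 − 19/25 = 6/25.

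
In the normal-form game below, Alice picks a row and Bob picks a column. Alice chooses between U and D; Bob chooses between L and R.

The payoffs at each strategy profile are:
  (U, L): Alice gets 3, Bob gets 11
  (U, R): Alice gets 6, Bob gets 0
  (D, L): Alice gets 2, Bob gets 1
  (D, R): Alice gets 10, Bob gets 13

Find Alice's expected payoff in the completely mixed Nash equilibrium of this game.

18/5

First find y, the probability Bob plays L, from Alice's indifference between U and D: 3y + 6(1−y) = 2y + 10(1−y), giving y = 4/5.
Since Alice is indifferent in equilibrium, Alice's expected payoff equals the payoff from either row against (4/5, 1/5). Using U: 3(4/5) + 6(1/5) = 18/5.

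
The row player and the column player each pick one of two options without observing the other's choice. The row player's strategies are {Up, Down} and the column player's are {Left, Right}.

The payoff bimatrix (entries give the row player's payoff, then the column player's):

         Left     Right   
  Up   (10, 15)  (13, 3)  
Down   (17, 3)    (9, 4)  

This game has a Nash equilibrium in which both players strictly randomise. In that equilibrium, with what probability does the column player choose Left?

4/11

Let y be the probability that the column player plays Left. In a completely mixed equilibrium, the row player must be indifferent between Up and Down.
The row player's expected payoff from Up is 10y + 13(1−y); from Down it is 17y + 9(1−y).
Setting these equal: −3y + 13 = 8y + 9, so y = 4/11.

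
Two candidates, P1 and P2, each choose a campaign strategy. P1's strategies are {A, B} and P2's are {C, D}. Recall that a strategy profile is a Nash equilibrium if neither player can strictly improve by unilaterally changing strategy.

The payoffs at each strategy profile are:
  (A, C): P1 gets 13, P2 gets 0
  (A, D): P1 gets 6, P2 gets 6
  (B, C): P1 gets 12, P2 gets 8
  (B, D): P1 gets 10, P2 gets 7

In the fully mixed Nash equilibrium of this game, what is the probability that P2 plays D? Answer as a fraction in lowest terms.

Let c be the probability that P2 plays C. In a completely mixed equilibrium, P1 must be indifferent between A and B.
P1's expected payoff from A is 13c + 6(1−c); from B it is 12c + 10(1−c).
Setting these equal: 7c + 6 = 2c + 10, so c = 4/5.
Therefore P2 plays D with probability 1 − 4/5 = 1/5.

1/5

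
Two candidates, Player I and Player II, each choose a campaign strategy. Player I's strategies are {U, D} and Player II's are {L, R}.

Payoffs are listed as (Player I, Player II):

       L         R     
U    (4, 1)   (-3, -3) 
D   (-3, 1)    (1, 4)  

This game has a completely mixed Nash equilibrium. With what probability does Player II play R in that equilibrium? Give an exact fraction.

Let c be the probability that Player II plays L. In a completely mixed equilibrium, Player I must be indifferent between U and D.
Player I's expected payoff from U is 4c − 3(1−c); from D it is −3c + (1−c).
Setting these equal: 7c − 3 = −4c + 1, so c = 4/11.
Therefore Player II plays R with probability 1 − 4/11 = 7/11.

7/11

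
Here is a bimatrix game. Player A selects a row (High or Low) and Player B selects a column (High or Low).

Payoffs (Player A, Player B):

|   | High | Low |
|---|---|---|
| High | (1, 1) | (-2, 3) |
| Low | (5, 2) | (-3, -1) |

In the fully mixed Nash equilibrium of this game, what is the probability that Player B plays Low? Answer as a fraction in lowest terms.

4/5

Let c be the probability that Player B plays High. In a completely mixed equilibrium, Player A must be indifferent between High and Low.
Player A's expected payoff from High is c − 2(1−c); from Low it is 5c − 3(1−c).
Setting these equal: 3c − 2 = 8c − 3, so c = 1/5.
Therefore Player B plays Low with probability 1 − 1/5 = 4/5.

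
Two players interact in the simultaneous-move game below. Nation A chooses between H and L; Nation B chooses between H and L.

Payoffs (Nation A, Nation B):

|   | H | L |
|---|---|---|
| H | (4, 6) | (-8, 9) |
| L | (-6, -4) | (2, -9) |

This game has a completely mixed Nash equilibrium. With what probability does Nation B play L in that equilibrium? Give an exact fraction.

1/2

Let c be the probability that Nation B plays H. In a completely mixed equilibrium, Nation A must be indifferent between H and L.
Nation A's expected payoff from H is 4c − 8(1−c); from L it is −6c + 2(1−c).
Setting these equal: 12c − 8 = −8c + 2, so c = 1/2.
Therefore Nation B plays L with probability 1 − 1/2 = 1/2.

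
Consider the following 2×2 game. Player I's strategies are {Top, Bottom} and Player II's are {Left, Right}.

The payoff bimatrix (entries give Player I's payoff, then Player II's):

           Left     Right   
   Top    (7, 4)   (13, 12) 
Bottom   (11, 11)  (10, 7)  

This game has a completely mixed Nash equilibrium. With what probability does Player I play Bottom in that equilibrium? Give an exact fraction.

Let r be the probability that Player I plays Top. In a completely mixed equilibrium, Player II must be indifferent between Left and Right.
Player II's expected payoff from Left is 4r + 11(1−r); from Right it is 12r + 7(1−r).
Setting these equal: −7r + 11 = 5r + 7, so r = 1/3.
Therefore Player I plays Bottom with probability 1 − 1/3 = 2/3.

2/3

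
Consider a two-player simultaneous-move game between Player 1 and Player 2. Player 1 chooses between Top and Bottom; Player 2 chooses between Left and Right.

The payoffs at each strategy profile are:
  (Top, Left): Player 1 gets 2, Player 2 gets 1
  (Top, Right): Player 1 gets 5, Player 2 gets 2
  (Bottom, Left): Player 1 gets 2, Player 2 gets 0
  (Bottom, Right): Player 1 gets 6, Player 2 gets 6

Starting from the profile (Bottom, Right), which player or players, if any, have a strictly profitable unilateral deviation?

Neither

Player 1 at (Bottom, Right) earns 6; deviating to Top yields 5 — not better.
Player 2 earns 6; deviating to Left yields 0 — not better.
Neither player can strictly improve; the profile is a Nash equilibrium.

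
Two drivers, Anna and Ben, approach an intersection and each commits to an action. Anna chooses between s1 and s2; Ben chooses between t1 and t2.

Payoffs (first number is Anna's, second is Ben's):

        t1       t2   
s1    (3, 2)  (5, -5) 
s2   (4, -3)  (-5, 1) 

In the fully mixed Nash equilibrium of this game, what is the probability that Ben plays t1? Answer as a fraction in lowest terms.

10/11

Let y be the probability that Ben plays t1. In a completely mixed equilibrium, Anna must be indifferent between s1 and s2.
Anna's expected payoff from s1 is 3y + 5(1−y); from s2 it is 4y − 5(1−y).
Setting these equal: −2y + 5 = 9y − 5, so y = 10/11.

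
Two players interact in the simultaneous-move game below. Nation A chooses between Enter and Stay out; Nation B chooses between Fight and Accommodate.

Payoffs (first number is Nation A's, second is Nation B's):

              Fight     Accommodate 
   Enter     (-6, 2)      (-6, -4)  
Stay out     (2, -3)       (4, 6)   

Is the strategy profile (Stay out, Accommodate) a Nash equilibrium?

At (Stay out, Accommodate), Nation A earns 4; switching to Enter would give -6, so Nation A has no profitable deviation.
Nation B earns 6; switching to Fight would give -3, so Nation B has no profitable deviation.
Neither player can gain by a unilateral deviation, so this profile is a Nash equilibrium.

Yes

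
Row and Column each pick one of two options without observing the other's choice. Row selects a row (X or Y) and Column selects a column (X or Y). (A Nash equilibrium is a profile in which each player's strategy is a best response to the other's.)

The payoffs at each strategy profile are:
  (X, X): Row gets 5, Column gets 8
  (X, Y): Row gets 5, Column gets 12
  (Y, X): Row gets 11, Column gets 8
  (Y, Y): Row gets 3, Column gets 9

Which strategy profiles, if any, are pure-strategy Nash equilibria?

(X, Y)

(X, X): Row prefers Y (11 > 5); Column prefers Y (12 > 8) — not an equilibrium.
(X, Y): Row gets 5 ≥ 3 from Y, and Column gets 12 ≥ 8 from X — Nash equilibrium.
(Y, X): Column prefers Y (9 > 8) — not an equilibrium.
(Y, Y): Row prefers X (5 > 3) — not an equilibrium.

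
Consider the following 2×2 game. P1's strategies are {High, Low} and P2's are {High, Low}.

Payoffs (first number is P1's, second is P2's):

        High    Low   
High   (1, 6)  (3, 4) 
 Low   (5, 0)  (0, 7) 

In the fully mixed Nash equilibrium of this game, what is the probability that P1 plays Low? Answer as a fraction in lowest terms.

2/9

Let r be the probability that P1 plays High. In a completely mixed equilibrium, P2 must be indifferent between High and Low.
P2's expected payoff from High is 6r; from Low it is 4r + 7(1−r).
Setting these equal: 6r = −3r + 7, so r = 7/9.
Therefore P1 plays Low with probability 1 − 7/9 = 2/9.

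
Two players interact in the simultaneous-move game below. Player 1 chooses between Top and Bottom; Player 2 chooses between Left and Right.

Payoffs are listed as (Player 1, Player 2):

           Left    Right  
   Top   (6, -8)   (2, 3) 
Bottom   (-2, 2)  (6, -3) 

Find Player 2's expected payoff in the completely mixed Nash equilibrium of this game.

First find p, the probability Player 1 plays Top, from Player 2's indifference between Left and Right: −8p + 2(1−p) = 3p − 3(1−p), giving p = 5/16.
Since Player 2 is indifferent in equilibrium, Player 2's expected payoff equals the payoff from either column against (5/16, 11/16). Using Left: −8(5/16) + 2(11/16) = -9/8.

-9/8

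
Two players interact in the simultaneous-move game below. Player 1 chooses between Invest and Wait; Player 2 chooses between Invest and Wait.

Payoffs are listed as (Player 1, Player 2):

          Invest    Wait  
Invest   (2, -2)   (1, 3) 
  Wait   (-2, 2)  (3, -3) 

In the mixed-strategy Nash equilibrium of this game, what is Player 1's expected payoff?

First find q, the probability Player 2 plays Invest, from Player 1's indifference between Invest and Wait: 2q + (1−q) = −2q + 3(1−q), giving q = 1/3.
Since Player 1 is indifferent in equilibrium, Player 1's expected payoff equals the payoff from either row against (1/3, 2/3). Using Invest: 2(1/3) + (2/3) = 4/3.

4/3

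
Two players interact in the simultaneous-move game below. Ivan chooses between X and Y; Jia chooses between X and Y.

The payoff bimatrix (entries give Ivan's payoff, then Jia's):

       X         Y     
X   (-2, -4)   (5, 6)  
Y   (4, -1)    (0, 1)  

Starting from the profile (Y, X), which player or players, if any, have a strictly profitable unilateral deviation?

Jia

Ivan at (Y, X) earns 4; deviating to X yields -2 — not better.
Jia earns -1; deviating to Y yields 1 — a strict improvement.
Only Jia has a strictly profitable deviation.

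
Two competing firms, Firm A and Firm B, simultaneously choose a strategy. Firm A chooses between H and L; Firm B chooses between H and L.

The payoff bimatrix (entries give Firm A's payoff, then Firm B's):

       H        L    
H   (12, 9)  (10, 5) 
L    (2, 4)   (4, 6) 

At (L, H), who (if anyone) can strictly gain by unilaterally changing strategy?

Firm A at (L, H) earns 2; deviating to H yields 12 — a strict improvement.
Firm B earns 4; deviating to L yields 6 — a strict improvement.
Both Firm A and Firm B have strictly profitable deviations.

Both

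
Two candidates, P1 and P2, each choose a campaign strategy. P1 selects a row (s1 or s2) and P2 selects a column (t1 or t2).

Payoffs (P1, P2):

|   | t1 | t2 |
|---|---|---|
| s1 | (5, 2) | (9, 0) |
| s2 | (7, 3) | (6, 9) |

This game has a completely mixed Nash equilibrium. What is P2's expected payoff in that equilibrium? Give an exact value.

First find x, the probability P1 plays s1, from P2's indifference between t1 and t2: 2x + 3(1−x) = 9(1−x), giving x = 3/4.
Since P2 is indifferent in equilibrium, P2's expected payoff equals the payoff from either column against (3/4, 1/4). Using t1: 2(3/4) + 3(1/4) = 9/4.

9/4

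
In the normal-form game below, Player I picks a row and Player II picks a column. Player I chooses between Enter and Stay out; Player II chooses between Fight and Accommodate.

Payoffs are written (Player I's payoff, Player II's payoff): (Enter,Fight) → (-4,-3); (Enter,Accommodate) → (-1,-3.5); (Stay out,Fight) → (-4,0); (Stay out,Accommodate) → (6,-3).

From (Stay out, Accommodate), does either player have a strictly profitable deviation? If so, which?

Player II

Player I at (Stay out, Accommodate) earns 6; deviating to Enter yields -1 — not better.
Player II earns -3; deviating to Fight yields 0 — a strict improvement.
Only Player II has a strictly profitable deviation.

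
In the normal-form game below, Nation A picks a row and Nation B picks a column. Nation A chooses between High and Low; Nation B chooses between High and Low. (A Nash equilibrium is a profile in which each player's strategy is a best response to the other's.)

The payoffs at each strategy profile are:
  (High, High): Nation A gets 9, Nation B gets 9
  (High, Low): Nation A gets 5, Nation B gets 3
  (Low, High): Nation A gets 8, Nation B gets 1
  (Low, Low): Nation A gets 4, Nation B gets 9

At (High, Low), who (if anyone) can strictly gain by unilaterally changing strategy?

Nation A at (High, Low) earns 5; deviating to Low yields 4 — not better.
Nation B earns 3; deviating to High yields 9 — a strict improvement.
Only Nation B has a strictly profitable deviation.

Nation B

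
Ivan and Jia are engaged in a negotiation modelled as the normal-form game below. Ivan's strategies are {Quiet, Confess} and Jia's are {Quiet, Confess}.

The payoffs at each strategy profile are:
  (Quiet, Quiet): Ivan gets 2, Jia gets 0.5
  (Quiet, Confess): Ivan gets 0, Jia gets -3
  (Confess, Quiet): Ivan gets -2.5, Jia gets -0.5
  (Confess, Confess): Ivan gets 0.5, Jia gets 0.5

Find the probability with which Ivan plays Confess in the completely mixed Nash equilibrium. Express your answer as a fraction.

7/9

Let r be the probability that Ivan plays Quiet. In a completely mixed equilibrium, Jia must be indifferent between Quiet and Confess.
Jia's expected payoff from Quiet is 0.5r − 0.5(1−r); from Confess it is −3r + 0.5(1−r).
Setting these equal: r − 0.5 = −3.5r + 0.5, so r = 2/9.
Therefore Ivan plays Confess with probability 1 − 2/9 = 7/9.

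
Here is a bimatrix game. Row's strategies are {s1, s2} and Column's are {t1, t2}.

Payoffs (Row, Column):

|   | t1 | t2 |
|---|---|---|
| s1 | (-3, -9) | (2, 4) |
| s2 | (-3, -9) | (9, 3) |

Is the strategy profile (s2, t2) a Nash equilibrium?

Yes

At (s2, t2), Row earns 9; switching to s1 would give 2, so Row has no profitable deviation.
Column earns 3; switching to t1 would give -9, so Column has no profitable deviation.
Neither player can gain by a unilateral deviation, so this profile is a Nash equilibrium.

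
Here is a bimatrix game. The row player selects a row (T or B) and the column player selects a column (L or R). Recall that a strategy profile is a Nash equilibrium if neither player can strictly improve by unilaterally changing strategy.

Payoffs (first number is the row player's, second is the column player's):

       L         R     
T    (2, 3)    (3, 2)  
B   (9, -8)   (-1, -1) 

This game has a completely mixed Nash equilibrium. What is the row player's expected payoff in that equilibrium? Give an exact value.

29/11

First find y, the probability the column player plays L, from the row player's indifference between T and B: 2y + 3(1−y) = 9y − (1−y), giving y = 4/11.
Since the row player is indifferent in equilibrium, the row player's expected payoff equals the payoff from either row against (4/11, 7/11). Using T: 2(4/11) + 3(7/11) = 29/11.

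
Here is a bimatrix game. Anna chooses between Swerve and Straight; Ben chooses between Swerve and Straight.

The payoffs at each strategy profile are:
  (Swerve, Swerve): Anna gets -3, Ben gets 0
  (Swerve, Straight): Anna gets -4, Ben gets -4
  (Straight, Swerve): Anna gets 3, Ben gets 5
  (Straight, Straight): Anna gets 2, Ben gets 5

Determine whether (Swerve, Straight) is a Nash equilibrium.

At (Swerve, Straight), Anna earns -4; switching to Straight would give 2, so Anna would deviate.
Ben earns -4; switching to Swerve would give 0, so Ben would deviate.
Since at least one player can profitably deviate, this is not a Nash equilibrium.

No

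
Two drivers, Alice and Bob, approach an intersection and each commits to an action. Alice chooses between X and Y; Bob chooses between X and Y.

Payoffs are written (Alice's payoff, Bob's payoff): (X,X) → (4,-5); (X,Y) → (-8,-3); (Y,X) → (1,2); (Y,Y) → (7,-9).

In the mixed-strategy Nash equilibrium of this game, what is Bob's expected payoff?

-51/13

First find p, the probability Alice plays X, from Bob's indifference between X and Y: −5p + 2(1−p) = −3p − 9(1−p), giving p = 11/13.
Since Bob is indifferent in equilibrium, Bob's expected payoff equals the payoff from either column against (11/13, 2/13). Using X: −5(11/13) + 2(2/13) = -51/13.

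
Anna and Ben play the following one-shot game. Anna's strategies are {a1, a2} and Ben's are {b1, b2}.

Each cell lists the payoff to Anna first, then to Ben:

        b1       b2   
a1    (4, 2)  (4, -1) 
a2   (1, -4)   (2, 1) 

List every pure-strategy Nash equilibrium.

(a1, b1)

(a1, b1): Anna gets 4 ≥ 1 from a2, and Ben gets 2 ≥ -1 from b2 — Nash equilibrium.
(a1, b2): Ben prefers b1 (2 > -1) — not an equilibrium.
(a2, b1): Anna prefers a1 (4 > 1); Ben prefers b2 (1 > -4) — not an equilibrium.
(a2, b2): Anna prefers a1 (4 > 2) — not an equilibrium.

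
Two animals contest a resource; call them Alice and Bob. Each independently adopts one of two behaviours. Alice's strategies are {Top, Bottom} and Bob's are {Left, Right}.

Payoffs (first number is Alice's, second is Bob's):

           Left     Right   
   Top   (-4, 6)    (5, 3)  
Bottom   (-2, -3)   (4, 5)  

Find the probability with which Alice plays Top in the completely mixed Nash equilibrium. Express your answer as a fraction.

8/11

Let p be the probability that Alice plays Top. In a completely mixed equilibrium, Bob must be indifferent between Left and Right.
Bob's expected payoff from Left is 6p − 3(1−p); from Right it is 3p + 5(1−p).
Setting these equal: 9p − 3 = −2p + 5, so p = 8/11.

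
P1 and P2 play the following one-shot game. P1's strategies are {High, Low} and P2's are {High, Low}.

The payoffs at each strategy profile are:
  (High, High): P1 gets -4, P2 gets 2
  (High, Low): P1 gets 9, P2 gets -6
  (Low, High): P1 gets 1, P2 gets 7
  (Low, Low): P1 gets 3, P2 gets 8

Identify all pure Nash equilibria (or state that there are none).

(High, High): P1 prefers Low (1 > -4) — not an equilibrium.
(High, Low): P2 prefers High (2 > -6) — not an equilibrium.
(Low, High): P2 prefers Low (8 > 7) — not an equilibrium.
(Low, Low): P1 prefers High (9 > 3) — not an equilibrium.

none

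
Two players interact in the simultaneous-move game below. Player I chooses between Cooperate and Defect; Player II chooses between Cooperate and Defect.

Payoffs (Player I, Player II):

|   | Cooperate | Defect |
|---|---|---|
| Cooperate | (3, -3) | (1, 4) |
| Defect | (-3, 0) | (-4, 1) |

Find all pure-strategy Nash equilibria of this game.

(Cooperate, Cooperate): Player II prefers Defect (4 > -3) — not an equilibrium.
(Cooperate, Defect): Player I gets 1 ≥ -4 from Defect, and Player II gets 4 ≥ -3 from Cooperate — Nash equilibrium.
(Defect, Cooperate): Player I prefers Cooperate (3 > -3); Player II prefers Defect (1 > 0) — not an equilibrium.
(Defect, Defect): Player I prefers Cooperate (1 > -4) — not an equilibrium.

(Cooperate, Defect)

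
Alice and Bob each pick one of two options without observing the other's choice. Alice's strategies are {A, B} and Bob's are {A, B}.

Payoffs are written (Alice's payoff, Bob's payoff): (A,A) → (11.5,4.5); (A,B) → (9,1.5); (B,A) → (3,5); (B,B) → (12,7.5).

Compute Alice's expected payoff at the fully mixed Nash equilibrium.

222/23

First find q, the probability Bob plays A, from Alice's indifference between A and B: 11.5q + 9(1−q) = 3q + 12(1−q), giving q = 6/23.
Since Alice is indifferent in equilibrium, Alice's expected payoff equals the payoff from either row against (6/23, 17/23). Using A: 11.5(6/23) + 9(17/23) = 222/23.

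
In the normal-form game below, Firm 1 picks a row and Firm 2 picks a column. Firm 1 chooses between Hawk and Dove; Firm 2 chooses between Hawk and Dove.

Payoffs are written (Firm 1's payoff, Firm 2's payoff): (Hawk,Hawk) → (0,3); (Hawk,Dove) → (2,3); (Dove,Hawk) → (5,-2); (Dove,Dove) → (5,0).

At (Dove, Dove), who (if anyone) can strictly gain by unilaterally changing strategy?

Neither

Firm 1 at (Dove, Dove) earns 5; deviating to Hawk yields 2 — not better.
Firm 2 earns 0; deviating to Hawk yields -2 — not better.
Neither player can strictly improve; the profile is a Nash equilibrium.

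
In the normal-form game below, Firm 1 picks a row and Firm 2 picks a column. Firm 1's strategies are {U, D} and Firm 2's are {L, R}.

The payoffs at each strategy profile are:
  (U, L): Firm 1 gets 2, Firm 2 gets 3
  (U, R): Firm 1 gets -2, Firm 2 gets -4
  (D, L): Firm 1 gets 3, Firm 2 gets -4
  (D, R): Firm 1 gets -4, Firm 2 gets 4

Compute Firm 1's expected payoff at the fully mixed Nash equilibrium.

2/3

First find y, the probability Firm 2 plays L, from Firm 1's indifference between U and D: 2y − 2(1−y) = 3y − 4(1−y), giving y = 2/3.
Since Firm 1 is indifferent in equilibrium, Firm 1's expected payoff equals the payoff from either row against (2/3, 1/3). Using U: 2(2/3) − 2(1/3) = 2/3.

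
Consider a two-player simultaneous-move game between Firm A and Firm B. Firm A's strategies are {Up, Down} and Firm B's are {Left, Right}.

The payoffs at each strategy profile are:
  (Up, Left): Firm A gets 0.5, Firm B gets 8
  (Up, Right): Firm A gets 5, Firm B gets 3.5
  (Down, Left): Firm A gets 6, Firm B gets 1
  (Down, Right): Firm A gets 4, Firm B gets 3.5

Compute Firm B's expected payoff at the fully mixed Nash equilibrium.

First find p, the probability Firm A plays Up, from Firm B's indifference between Left and Right: 8p + (1−p) = 3.5p + 3.5(1−p), giving p = 5/14.
Since Firm B is indifferent in equilibrium, Firm B's expected payoff equals the payoff from either column against (5/14, 9/14). Using Left: 8(5/14) + (9/14) = 7/2.

7/2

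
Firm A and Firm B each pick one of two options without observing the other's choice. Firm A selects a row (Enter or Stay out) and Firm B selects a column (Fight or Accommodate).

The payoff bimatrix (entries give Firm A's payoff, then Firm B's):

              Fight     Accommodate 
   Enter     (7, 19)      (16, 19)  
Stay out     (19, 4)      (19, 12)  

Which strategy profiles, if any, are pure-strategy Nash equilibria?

(Stay out, Accommodate)

(Enter, Fight): Firm A prefers Stay out (19 > 7) — not an equilibrium.
(Enter, Accommodate): Firm A prefers Stay out (19 > 16) — not an equilibrium.
(Stay out, Fight): Firm B prefers Accommodate (12 > 4) — not an equilibrium.
(Stay out, Accommodate): Firm A gets 19 ≥ 16 from Enter, and Firm B gets 12 ≥ 4 from Fight — Nash equilibrium.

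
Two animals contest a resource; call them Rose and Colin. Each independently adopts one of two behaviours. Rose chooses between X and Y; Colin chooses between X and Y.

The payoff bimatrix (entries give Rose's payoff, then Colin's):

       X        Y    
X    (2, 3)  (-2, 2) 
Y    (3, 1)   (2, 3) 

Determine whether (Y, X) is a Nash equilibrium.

At (Y, X), Rose earns 3; switching to X would give 2, so Rose has no profitable deviation.
Colin earns 1; switching to Y would give 3, so Colin would deviate.
Since at least one player can profitably deviate, this is not a Nash equilibrium.

No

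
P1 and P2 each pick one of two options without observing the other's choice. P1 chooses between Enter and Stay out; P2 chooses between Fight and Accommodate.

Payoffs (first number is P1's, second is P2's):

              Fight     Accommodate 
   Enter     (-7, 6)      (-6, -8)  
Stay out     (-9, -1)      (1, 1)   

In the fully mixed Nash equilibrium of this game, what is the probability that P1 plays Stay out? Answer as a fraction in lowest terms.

Let x be the probability that P1 plays Enter. In a completely mixed equilibrium, P2 must be indifferent between Fight and Accommodate.
P2's expected payoff from Fight is 6x − (1−x); from Accommodate it is −8x + (1−x).
Setting these equal: 7x − 1 = −9x + 1, so x = 1/8.
Therefore P1 plays Stay out with probability 1 − 1/8 = 7/8.

7/8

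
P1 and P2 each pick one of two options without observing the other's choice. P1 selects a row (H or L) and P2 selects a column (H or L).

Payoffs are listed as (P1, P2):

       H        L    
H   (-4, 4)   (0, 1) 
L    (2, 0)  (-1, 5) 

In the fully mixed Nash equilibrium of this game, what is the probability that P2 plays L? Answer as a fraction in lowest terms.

Let q be the probability that P2 plays H. In a completely mixed equilibrium, P1 must be indifferent between H and L.
P1's expected payoff from H is −4q; from L it is 2q − (1−q).
Setting these equal: −4q = 3q − 1, so q = 1/7.
Therefore P2 plays L with probability 1 − 1/7 = 6/7.

6/7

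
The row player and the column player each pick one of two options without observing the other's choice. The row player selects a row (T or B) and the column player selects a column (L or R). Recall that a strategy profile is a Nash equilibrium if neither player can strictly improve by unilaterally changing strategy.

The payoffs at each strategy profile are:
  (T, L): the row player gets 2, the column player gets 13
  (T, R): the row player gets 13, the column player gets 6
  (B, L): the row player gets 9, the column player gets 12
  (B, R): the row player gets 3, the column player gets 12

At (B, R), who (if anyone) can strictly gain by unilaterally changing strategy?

The row player

The row player at (B, R) earns 3; deviating to T yields 13 — a strict improvement.
The column player earns 12; deviating to L yields 12 — not better.
Only the row player has a strictly profitable deviation.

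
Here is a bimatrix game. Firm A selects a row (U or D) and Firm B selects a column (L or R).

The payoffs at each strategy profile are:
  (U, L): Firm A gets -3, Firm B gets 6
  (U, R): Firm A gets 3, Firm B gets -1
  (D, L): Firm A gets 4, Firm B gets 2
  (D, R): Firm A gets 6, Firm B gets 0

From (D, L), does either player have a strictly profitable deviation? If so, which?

Neither

Firm A at (D, L) earns 4; deviating to U yields -3 — not better.
Firm B earns 2; deviating to R yields 0 — not better.
Neither player can strictly improve; the profile is a Nash equilibrium.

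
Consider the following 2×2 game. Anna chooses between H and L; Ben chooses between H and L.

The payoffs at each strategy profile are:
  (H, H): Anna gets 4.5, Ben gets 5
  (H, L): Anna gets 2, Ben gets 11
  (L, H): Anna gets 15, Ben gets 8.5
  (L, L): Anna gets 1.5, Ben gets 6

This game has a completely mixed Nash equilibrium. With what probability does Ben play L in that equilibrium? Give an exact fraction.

Let q be the probability that Ben plays H. In a completely mixed equilibrium, Anna must be indifferent between H and L.
Anna's expected payoff from H is 4.5q + 2(1−q); from L it is 15q + 1.5(1−q).
Setting these equal: 2.5q + 2 = 13.5q + 1.5, so q = 1/22.
Therefore Ben plays L with probability 1 − 1/22 = 21/22.

21/22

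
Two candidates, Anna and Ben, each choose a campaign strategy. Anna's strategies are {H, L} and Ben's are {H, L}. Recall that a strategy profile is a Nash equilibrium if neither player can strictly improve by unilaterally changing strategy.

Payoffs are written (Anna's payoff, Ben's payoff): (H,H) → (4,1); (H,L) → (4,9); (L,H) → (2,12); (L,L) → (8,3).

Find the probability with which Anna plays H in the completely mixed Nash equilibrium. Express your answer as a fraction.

9/17

Let p be the probability that Anna plays H. In a completely mixed equilibrium, Ben must be indifferent between H and L.
Ben's expected payoff from H is p + 12(1−p); from L it is 9p + 3(1−p).
Setting these equal: −11p + 12 = 6p + 3, so p = 9/17.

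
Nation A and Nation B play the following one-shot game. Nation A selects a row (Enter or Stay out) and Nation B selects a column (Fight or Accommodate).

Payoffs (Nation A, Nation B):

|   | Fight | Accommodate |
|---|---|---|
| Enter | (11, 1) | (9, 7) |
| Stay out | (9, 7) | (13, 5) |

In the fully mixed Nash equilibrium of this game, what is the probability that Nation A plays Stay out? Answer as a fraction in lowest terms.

3/4

Let p be the probability that Nation A plays Enter. In a completely mixed equilibrium, Nation B must be indifferent between Fight and Accommodate.
Nation B's expected payoff from Fight is p + 7(1−p); from Accommodate it is 7p + 5(1−p).
Setting these equal: −6p + 7 = 2p + 5, so p = 1/4.
Therefore Nation A plays Stay out with probability 1 − 1/4 = 3/4.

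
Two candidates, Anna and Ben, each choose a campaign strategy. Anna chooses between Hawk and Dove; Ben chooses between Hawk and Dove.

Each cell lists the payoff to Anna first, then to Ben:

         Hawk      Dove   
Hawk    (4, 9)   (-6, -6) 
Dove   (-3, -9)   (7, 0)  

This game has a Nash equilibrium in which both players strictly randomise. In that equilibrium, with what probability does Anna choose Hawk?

Let r be the probability that Anna plays Hawk. In a completely mixed equilibrium, Ben must be indifferent between Hawk and Dove.
Ben's expected payoff from Hawk is 9r − 9(1−r); from Dove it is −6r.
Setting these equal: 18r − 9 = −6r, so r = 3/8.

3/8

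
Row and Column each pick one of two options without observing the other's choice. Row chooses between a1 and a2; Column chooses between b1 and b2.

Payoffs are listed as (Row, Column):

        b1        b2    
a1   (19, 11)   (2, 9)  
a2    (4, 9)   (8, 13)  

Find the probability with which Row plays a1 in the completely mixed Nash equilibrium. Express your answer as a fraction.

2/3

Let p be the probability that Row plays a1. In a completely mixed equilibrium, Column must be indifferent between b1 and b2.
Column's expected payoff from b1 is 11p + 9(1−p); from b2 it is 9p + 13(1−p).
Setting these equal: 2p + 9 = −4p + 13, so p = 2/3.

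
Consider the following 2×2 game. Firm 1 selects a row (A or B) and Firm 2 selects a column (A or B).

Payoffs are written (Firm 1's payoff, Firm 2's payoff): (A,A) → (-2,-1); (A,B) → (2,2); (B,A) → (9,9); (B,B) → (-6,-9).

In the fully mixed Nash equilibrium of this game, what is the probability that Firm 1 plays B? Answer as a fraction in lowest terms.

Let r be the probability that Firm 1 plays A. In a completely mixed equilibrium, Firm 2 must be indifferent between A and B.
Firm 2's expected payoff from A is −r + 9(1−r); from B it is 2r − 9(1−r).
Setting these equal: −10r + 9 = 11r − 9, so r = 6/7.
Therefore Firm 1 plays B with probability 1 − 6/7 = 1/7.

1/7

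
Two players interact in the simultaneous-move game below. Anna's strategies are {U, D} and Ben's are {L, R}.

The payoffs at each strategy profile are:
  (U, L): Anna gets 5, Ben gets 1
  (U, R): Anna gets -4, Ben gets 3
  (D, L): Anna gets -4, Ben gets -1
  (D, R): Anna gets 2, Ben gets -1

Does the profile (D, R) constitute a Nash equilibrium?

Yes

At (D, R), Anna earns 2; switching to U would give -4, so Anna has no profitable deviation.
Ben earns -1; switching to L would give -1, so Ben has no profitable deviation.
Neither player can gain by a unilateral deviation, so this profile is a Nash equilibrium.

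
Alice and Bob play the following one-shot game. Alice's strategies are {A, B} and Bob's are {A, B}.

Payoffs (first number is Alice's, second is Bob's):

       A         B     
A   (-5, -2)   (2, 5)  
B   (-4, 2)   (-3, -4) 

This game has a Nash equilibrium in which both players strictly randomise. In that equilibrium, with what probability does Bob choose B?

Let c be the probability that Bob plays A. In a completely mixed equilibrium, Alice must be indifferent between A and B.
Alice's expected payoff from A is −5c + 2(1−c); from B it is −4c − 3(1−c).
Setting these equal: −7c + 2 = −c − 3, so c = 5/6.
Therefore Bob plays B with probability 1 − 5/6 = 1/6.

1/6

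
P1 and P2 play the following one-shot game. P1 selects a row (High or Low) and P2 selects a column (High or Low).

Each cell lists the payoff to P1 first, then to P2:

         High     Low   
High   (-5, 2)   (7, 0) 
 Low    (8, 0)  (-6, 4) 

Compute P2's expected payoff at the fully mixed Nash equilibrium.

4/3

First find p, the probability P1 plays High, from P2's indifference between High and Low: 2p = 4(1−p), giving p = 2/3.
Since P2 is indifferent in equilibrium, P2's expected payoff equals the payoff from either column against (2/3, 1/3). Using High: 2(2/3) = 4/3.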